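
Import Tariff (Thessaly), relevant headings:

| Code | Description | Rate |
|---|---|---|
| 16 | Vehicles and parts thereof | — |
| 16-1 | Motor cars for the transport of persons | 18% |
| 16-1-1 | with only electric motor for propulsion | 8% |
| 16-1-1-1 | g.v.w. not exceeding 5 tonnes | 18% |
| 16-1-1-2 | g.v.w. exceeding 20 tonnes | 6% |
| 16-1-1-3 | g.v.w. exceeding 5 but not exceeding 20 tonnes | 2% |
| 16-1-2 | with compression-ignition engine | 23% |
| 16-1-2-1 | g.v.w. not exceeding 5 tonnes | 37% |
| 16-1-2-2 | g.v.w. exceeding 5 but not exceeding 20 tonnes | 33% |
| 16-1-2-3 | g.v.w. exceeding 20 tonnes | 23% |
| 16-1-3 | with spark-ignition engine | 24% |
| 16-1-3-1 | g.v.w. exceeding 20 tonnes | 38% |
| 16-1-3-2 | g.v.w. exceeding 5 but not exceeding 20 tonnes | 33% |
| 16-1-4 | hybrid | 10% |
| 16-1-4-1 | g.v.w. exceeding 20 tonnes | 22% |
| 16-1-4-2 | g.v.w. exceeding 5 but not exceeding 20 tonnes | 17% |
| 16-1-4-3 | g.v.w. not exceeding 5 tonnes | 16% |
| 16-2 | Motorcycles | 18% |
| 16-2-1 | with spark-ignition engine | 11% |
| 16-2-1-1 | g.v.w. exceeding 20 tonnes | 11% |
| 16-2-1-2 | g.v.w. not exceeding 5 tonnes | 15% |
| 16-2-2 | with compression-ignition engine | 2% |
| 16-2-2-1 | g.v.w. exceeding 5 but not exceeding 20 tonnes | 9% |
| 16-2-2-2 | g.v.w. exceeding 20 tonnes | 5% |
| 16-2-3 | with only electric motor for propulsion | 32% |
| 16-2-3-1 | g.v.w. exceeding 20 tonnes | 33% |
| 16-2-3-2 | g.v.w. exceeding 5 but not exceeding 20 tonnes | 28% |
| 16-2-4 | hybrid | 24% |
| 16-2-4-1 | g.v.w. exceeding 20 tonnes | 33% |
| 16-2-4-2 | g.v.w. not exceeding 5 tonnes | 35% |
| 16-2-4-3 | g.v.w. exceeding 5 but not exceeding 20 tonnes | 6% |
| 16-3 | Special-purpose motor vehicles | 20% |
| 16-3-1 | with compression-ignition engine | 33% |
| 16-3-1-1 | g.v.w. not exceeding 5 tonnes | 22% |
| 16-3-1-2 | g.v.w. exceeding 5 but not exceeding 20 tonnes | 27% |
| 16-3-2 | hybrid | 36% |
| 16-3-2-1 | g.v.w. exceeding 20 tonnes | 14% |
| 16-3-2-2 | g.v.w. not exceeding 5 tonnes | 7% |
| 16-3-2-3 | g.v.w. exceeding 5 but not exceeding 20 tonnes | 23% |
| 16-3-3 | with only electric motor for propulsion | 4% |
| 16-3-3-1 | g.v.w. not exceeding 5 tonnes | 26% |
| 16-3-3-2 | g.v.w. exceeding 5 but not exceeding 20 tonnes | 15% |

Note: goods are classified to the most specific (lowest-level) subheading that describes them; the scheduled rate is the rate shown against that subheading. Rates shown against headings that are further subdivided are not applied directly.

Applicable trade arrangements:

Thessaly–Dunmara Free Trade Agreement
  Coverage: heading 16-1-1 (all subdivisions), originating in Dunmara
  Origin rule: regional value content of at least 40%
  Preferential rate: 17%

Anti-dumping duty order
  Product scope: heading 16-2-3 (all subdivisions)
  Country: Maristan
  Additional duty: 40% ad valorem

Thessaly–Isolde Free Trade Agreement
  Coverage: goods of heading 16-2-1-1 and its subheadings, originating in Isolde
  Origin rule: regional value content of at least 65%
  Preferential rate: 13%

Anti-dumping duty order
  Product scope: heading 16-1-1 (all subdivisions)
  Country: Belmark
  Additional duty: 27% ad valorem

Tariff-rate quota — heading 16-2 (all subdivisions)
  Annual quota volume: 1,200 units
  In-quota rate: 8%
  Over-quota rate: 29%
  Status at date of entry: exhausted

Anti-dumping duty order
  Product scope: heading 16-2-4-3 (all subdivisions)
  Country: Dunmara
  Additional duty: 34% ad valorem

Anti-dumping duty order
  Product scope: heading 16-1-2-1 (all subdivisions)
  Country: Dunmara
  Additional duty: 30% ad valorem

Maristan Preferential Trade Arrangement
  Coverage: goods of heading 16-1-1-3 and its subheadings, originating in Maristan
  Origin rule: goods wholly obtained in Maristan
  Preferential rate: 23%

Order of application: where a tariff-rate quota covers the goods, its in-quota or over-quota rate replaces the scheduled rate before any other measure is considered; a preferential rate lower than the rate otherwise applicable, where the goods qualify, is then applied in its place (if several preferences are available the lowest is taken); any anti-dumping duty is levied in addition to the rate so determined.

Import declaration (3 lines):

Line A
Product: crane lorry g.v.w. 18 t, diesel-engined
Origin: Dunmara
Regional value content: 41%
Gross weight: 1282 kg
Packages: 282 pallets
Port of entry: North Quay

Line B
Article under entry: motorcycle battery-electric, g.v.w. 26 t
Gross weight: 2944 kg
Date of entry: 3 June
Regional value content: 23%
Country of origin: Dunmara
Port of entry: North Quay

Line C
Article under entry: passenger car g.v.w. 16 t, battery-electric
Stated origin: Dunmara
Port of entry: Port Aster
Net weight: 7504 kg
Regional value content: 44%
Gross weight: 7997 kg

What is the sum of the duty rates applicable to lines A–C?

Line A: crane lorry → 16-3; diesel-engined → 16-3-1; g.v.w. 18 t → 16-3-1-2. Scheduled 27%. Dunmara agreement on 16-1-1: 16-3-1-2 not covered. → 27%.
Line B: motorcycle → 16-2; battery-electric → 16-2-3; g.v.w. 26 t → 16-2-3-1. Scheduled 33%. quota on 16-2 exhausted → over-quota 29%; Dunmara agreement on 16-1-1: 16-2-3-1 not covered. → 29%.
Line C: passenger car → 16-1; battery-electric → 16-1-1; g.v.w. 16 t → 16-1-1-3. Scheduled 2%. Dunmara agreement on 16-1-1: RVC ≥ 40% → 17% available; preference 17% not lower than 2% → no reduction. → 2%.
Sum: 27% + 29% + 2% = 58%.

58%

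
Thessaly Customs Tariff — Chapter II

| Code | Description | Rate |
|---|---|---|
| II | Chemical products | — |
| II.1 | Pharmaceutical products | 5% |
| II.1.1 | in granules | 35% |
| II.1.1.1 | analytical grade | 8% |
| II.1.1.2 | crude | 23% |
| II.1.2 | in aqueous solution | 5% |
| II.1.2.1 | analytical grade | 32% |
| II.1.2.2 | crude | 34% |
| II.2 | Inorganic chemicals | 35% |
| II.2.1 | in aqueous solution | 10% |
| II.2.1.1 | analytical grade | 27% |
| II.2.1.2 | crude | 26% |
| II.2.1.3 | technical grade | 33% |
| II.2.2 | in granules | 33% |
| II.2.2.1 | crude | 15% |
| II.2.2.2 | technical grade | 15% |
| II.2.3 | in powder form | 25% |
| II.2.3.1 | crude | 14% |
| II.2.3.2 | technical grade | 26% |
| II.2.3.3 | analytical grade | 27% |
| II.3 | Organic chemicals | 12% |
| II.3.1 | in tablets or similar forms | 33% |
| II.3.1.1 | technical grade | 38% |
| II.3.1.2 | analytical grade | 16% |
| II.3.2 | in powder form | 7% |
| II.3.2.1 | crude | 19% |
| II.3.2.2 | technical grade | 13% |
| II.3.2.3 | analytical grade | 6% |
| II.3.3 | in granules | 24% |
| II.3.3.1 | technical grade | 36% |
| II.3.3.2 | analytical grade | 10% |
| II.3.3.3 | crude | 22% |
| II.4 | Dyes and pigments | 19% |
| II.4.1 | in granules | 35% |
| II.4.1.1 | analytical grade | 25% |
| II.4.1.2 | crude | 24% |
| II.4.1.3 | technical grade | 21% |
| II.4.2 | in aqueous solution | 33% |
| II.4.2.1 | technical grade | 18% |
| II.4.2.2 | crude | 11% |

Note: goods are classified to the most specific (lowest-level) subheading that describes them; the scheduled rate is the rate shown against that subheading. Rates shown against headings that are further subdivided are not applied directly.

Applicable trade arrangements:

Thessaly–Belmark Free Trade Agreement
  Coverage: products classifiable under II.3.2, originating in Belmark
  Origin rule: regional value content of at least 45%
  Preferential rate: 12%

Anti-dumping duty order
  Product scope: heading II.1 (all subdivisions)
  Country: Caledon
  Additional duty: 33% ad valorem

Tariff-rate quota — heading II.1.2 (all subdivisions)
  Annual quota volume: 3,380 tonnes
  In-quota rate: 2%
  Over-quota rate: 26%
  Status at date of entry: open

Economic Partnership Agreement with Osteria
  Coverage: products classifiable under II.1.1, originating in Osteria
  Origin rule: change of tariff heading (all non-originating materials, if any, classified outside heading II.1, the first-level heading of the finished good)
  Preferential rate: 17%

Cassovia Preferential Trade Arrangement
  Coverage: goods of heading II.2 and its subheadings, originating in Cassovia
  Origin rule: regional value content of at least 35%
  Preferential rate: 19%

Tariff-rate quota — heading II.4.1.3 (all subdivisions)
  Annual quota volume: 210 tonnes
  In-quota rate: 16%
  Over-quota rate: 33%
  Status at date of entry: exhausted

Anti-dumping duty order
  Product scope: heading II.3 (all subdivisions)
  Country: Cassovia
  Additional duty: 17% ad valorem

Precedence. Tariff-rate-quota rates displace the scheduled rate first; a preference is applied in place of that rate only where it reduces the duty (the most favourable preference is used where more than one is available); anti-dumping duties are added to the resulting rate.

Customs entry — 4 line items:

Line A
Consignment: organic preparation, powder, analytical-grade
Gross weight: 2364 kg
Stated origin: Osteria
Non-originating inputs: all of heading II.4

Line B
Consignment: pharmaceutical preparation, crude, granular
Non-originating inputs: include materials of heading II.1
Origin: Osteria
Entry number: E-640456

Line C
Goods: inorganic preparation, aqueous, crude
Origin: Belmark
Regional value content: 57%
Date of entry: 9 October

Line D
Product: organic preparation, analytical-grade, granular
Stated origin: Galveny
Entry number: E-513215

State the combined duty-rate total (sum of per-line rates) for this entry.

Line A: organic → II.3; powder → II.3.2; analytical-grade → II.3.2.3. Scheduled 6%. Osteria agreement on II.1.1: II.3.2.3 not covered. → 6%.
Line B: pharmaceutical → II.1; granular → II.1.1; crude → II.1.1.2. Scheduled 23%. Osteria agreement on II.1.1: CTH not met. → 23%.
Line C: inorganic → II.2; aqueous → II.2.1; crude → II.2.1.2. Scheduled 26%. Belmark agreement on II.3.2: II.2.1.2 not covered. → 26%.
Line D: organic → II.3; granular → II.3.3; analytical-grade → II.3.3.2. Scheduled 10%. No special measure applies. → 10%.
Sum: 6% + 23% + 26% + 10% = 65%.

65%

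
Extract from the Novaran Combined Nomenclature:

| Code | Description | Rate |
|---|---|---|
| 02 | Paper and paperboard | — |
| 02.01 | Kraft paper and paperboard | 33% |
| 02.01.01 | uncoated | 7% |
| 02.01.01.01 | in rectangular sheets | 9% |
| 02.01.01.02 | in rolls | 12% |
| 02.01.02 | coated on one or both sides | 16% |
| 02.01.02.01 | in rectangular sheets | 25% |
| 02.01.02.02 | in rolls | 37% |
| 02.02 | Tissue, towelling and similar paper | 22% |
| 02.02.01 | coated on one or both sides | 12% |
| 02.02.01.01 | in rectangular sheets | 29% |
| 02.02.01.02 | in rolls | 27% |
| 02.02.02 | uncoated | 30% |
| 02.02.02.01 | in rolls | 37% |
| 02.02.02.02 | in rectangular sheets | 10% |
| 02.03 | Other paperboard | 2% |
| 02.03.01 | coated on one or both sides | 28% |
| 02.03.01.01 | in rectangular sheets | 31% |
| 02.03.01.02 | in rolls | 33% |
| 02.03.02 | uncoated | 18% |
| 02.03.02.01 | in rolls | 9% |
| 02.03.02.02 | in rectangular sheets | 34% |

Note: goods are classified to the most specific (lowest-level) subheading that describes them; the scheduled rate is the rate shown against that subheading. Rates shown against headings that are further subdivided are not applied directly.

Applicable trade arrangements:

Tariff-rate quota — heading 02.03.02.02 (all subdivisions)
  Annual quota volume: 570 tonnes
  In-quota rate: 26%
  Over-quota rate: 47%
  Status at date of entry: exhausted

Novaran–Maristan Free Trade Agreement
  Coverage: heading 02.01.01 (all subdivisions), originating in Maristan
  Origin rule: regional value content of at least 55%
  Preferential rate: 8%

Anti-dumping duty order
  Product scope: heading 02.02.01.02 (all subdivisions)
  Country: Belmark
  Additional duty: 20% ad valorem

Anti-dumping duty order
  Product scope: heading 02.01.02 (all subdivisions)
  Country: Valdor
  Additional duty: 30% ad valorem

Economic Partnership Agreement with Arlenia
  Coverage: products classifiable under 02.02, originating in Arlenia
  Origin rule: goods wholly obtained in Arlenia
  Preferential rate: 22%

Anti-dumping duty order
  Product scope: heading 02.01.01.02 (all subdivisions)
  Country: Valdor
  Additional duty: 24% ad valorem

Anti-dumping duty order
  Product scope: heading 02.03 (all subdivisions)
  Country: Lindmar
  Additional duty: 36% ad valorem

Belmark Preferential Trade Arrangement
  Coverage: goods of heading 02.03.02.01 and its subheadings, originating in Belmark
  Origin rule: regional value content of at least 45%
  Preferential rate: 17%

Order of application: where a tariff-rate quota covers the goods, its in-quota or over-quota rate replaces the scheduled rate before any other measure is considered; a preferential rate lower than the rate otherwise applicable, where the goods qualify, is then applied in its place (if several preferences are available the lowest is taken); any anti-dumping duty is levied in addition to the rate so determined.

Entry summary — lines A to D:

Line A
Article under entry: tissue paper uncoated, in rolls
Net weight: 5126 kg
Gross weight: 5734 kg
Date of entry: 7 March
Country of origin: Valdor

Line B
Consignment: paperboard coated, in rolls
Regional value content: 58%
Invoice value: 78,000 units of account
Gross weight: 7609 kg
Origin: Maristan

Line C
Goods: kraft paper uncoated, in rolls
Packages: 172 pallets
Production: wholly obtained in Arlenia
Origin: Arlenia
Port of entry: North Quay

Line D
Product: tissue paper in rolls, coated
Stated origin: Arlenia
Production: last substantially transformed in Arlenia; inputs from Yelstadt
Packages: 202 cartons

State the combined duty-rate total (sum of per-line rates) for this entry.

109%

Line A: tissue paper → 02.02; uncoated → 02.02.02; in rolls → 02.02.02.01. Scheduled 37%. No special measure applies. → 37%.
Line B: paperboard → 02.03; coated → 02.03.01; in rolls → 02.03.01.02. Scheduled 33%. Maristan agreement on 02.01.01: 02.03.01.02 not covered. → 33%.
Line C: kraft paper → 02.01; uncoated → 02.01.01; in rolls → 02.01.01.02. Scheduled 12%. Arlenia agreement on 02.02: 02.01.01.02 not covered. → 12%.
Line D: tissue paper → 02.02; coated → 02.02.01; in rolls → 02.02.01.02. Scheduled 27%. Arlenia agreement on 02.02: not wholly obtained. → 27%.
Sum: 37% + 33% + 12% + 27% = 109%.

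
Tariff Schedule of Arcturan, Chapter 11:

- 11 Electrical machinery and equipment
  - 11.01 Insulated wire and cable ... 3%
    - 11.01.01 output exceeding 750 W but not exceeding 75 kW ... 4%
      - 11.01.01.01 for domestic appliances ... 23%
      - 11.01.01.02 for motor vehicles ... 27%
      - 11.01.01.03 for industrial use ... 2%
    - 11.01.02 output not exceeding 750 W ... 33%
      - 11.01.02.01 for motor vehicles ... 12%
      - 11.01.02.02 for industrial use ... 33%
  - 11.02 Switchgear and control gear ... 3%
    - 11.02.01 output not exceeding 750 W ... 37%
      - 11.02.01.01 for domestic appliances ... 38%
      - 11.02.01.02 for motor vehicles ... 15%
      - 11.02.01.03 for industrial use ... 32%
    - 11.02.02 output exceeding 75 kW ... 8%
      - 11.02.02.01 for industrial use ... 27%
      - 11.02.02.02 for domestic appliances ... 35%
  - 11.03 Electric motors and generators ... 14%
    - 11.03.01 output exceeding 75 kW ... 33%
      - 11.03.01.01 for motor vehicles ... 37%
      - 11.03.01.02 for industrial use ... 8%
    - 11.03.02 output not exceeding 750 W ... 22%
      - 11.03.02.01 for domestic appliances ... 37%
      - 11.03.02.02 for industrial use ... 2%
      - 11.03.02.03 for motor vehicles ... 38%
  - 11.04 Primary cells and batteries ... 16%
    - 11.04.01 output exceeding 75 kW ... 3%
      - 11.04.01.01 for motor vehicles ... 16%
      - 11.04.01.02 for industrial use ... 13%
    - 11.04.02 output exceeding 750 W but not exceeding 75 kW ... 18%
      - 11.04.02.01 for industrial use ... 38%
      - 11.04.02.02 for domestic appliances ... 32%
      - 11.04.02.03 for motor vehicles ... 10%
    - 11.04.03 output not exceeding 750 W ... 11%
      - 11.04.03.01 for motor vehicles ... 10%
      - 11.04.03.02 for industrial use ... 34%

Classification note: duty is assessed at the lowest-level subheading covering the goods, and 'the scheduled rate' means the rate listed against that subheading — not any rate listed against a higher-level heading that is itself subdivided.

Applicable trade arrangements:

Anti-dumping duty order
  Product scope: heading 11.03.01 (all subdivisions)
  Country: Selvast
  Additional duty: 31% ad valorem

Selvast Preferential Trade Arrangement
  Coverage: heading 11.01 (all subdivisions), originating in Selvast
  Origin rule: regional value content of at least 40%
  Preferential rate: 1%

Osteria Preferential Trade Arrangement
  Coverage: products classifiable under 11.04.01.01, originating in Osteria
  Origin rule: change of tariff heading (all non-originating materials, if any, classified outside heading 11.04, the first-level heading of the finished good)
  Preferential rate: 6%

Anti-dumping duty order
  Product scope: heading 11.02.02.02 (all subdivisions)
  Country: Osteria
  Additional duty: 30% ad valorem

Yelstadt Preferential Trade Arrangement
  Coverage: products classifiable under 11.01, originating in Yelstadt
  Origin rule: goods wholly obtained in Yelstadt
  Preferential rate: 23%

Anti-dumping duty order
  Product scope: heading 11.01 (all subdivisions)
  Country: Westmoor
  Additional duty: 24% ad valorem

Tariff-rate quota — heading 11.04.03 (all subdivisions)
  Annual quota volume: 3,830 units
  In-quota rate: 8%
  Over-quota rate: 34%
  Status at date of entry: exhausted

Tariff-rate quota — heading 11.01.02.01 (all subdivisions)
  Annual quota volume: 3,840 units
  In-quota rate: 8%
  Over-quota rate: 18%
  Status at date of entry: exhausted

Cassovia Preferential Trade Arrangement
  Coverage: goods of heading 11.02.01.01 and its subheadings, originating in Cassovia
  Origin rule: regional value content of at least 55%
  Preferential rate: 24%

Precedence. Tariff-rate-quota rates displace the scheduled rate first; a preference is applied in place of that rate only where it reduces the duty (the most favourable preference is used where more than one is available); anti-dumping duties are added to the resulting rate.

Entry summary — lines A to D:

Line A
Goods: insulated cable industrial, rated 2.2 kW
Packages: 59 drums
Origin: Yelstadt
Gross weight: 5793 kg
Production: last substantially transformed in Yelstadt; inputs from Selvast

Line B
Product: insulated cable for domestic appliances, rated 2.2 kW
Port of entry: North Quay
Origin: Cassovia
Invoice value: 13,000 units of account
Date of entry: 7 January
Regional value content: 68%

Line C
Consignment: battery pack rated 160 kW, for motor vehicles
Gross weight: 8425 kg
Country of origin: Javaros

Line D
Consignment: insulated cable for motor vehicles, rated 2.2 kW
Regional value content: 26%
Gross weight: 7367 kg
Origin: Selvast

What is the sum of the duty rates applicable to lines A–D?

Line A: insulated cable → 11.01; rated 2.2 kW → 11.01.01; industrial → 11.01.01.03. Scheduled 2%. Yelstadt agreement on 11.01: not wholly obtained. → 2%.
Line B: insulated cable → 11.01; rated 2.2 kW → 11.01.01; for domestic appliances → 11.01.01.01. Scheduled 23%. Cassovia agreement on 11.02.01.01: 11.01.01.01 not covered. → 23%.
Line C: battery pack → 11.04; rated 160 kW → 11.04.01; for motor vehicles → 11.04.01.01. Scheduled 16%. No special measure applies. → 16%.
Line D: insulated cable → 11.01; rated 2.2 kW → 11.01.01; for motor vehicles → 11.01.01.02. Scheduled 27%. Selvast agreement on 11.01: RVC < 40%. → 27%.
Sum: 2% + 23% + 16% + 27% = 68%.

68%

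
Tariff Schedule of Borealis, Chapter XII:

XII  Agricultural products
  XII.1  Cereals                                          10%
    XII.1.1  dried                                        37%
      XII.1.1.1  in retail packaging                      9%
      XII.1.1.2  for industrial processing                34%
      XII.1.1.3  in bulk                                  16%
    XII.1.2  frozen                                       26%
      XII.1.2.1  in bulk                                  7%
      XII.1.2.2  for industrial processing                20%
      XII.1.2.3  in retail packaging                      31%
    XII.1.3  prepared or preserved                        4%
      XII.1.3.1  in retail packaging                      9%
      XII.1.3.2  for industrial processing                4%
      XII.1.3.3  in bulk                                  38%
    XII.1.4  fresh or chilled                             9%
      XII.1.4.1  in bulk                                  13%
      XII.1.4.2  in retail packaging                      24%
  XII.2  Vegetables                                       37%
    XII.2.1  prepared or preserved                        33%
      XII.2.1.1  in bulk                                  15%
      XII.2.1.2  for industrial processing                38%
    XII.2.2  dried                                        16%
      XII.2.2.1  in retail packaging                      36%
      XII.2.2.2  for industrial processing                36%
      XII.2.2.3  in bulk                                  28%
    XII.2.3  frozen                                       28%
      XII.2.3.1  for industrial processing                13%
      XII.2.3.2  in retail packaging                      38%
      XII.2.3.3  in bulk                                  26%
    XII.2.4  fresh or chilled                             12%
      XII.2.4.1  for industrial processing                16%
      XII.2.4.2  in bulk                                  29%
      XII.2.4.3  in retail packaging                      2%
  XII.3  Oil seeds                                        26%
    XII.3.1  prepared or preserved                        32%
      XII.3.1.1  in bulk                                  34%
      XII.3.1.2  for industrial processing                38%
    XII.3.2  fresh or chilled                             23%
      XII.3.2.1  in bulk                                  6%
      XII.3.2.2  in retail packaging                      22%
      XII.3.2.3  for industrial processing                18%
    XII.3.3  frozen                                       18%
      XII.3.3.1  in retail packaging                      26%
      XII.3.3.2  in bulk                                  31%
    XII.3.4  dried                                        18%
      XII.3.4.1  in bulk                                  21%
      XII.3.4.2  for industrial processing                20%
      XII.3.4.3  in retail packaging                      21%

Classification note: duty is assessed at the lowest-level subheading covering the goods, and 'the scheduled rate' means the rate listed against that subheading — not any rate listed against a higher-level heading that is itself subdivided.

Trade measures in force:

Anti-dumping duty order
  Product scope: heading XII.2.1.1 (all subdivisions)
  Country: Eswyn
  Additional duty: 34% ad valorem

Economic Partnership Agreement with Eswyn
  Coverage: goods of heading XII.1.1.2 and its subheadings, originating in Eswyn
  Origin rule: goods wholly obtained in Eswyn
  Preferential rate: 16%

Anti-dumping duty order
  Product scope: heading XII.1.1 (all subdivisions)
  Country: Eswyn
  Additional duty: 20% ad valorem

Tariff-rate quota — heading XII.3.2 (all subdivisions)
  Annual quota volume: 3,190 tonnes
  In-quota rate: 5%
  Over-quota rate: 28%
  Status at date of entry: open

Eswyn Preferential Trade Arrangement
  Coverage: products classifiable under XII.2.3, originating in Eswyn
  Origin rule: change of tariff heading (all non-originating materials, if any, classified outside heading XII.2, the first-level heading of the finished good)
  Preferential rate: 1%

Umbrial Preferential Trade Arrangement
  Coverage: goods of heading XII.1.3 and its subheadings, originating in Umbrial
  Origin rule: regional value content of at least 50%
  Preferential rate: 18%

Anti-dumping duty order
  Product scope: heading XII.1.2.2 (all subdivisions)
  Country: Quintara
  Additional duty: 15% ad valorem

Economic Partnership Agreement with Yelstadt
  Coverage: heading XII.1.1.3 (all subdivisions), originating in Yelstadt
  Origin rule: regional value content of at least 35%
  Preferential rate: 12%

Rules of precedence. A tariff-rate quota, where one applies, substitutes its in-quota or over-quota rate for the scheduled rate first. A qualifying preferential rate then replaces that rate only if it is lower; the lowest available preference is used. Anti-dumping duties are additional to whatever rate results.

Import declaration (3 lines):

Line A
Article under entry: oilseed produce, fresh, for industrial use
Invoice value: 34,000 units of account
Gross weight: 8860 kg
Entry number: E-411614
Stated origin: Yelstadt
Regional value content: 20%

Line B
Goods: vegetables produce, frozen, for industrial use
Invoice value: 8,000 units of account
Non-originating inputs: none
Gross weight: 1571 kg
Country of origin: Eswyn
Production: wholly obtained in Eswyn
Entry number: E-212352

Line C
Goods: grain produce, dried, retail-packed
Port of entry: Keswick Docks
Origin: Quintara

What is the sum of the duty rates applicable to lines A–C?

15%

Line A: oilseed → XII.3; fresh → XII.3.2; for industrial use → XII.3.2.3. Scheduled 18%. quota on XII.3.2 open → in-quota 5%; Yelstadt agreement on XII.1.1.3: XII.3.2.3 not covered. → 5%.
Line B: vegetables → XII.2; frozen → XII.2.3; for industrial use → XII.2.3.1. Scheduled 13%. Eswyn agreement on XII.1.1.2: XII.2.3.1 not covered; Eswyn agreement on XII.2.3: CTH met → 1% available; preferential 1%. → 1%.
Line C: grain → XII.1; dried → XII.1.1; retail-packed → XII.1.1.1. Scheduled 9%. No special measure applies. → 9%.
Sum: 5% + 1% + 9% = 15%.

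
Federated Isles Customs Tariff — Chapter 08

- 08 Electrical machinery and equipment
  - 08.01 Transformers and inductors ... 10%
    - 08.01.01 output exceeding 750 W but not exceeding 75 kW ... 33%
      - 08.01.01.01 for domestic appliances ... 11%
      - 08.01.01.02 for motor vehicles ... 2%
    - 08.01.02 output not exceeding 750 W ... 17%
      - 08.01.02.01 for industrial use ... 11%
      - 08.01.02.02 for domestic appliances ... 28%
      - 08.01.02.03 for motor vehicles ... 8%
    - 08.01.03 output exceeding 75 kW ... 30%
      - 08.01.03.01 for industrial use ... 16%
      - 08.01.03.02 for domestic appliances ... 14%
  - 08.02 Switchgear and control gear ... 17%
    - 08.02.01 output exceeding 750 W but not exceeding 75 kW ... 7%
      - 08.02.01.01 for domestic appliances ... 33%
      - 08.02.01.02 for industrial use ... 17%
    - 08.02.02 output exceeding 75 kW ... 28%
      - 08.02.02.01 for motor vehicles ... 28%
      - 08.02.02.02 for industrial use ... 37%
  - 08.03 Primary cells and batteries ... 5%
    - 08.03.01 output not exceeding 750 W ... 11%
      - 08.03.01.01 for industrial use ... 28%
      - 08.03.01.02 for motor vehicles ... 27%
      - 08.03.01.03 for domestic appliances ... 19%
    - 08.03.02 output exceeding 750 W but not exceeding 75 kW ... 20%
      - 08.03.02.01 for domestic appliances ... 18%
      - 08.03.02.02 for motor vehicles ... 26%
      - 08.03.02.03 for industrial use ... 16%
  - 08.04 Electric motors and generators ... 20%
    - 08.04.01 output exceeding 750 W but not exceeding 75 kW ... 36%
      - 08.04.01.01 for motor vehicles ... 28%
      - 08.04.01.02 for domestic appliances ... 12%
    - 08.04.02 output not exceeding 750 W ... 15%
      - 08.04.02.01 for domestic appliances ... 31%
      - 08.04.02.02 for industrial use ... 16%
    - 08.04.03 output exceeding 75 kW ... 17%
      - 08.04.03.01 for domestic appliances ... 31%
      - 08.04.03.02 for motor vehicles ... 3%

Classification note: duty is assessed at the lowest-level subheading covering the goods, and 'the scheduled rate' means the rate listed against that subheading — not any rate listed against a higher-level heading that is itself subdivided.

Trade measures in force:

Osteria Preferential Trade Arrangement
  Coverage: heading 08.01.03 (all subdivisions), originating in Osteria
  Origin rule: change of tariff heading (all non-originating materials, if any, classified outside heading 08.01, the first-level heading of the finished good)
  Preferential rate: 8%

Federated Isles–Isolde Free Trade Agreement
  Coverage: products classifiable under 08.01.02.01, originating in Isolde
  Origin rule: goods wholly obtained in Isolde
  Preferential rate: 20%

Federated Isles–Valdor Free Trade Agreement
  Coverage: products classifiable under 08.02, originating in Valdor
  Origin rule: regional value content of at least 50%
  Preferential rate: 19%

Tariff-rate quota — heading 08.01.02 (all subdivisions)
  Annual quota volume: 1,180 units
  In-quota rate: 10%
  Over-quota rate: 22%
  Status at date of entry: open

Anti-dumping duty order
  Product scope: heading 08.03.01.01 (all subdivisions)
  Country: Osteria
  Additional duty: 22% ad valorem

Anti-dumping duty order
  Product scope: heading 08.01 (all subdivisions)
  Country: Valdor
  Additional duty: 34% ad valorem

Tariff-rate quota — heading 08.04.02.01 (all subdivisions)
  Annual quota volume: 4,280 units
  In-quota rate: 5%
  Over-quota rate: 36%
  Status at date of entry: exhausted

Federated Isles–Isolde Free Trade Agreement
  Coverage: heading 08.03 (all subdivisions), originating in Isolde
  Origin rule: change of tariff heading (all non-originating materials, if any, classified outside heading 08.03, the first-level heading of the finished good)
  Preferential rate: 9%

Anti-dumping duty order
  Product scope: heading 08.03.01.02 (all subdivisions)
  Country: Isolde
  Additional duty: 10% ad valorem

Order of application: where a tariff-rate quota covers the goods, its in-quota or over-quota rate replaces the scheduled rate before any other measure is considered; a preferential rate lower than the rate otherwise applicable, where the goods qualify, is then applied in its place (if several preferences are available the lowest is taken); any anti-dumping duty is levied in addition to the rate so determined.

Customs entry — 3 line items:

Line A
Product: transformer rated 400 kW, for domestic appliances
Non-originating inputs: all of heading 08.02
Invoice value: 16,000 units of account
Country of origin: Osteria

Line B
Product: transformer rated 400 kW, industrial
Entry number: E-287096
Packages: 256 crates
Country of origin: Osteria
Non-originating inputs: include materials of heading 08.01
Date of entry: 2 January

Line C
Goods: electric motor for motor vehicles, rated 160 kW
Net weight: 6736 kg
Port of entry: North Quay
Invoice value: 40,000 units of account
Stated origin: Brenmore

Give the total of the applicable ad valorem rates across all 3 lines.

Line A: transformer → 08.01; rated 400 kW → 08.01.03; for domestic appliances → 08.01.03.02. Scheduled 14%. Osteria agreement on 08.01.03: CTH met → 8% available; preferential 8%. → 8%.
Line B: transformer → 08.01; rated 400 kW → 08.01.03; industrial → 08.01.03.01. Scheduled 16%. Osteria agreement on 08.01.03: CTH not met. → 16%.
Line C: electric motor → 08.04; rated 160 kW → 08.04.03; for motor vehicles → 08.04.03.02. Scheduled 3%. No special measure applies. → 3%.
Sum: 8% + 16% + 3% = 27%.

27%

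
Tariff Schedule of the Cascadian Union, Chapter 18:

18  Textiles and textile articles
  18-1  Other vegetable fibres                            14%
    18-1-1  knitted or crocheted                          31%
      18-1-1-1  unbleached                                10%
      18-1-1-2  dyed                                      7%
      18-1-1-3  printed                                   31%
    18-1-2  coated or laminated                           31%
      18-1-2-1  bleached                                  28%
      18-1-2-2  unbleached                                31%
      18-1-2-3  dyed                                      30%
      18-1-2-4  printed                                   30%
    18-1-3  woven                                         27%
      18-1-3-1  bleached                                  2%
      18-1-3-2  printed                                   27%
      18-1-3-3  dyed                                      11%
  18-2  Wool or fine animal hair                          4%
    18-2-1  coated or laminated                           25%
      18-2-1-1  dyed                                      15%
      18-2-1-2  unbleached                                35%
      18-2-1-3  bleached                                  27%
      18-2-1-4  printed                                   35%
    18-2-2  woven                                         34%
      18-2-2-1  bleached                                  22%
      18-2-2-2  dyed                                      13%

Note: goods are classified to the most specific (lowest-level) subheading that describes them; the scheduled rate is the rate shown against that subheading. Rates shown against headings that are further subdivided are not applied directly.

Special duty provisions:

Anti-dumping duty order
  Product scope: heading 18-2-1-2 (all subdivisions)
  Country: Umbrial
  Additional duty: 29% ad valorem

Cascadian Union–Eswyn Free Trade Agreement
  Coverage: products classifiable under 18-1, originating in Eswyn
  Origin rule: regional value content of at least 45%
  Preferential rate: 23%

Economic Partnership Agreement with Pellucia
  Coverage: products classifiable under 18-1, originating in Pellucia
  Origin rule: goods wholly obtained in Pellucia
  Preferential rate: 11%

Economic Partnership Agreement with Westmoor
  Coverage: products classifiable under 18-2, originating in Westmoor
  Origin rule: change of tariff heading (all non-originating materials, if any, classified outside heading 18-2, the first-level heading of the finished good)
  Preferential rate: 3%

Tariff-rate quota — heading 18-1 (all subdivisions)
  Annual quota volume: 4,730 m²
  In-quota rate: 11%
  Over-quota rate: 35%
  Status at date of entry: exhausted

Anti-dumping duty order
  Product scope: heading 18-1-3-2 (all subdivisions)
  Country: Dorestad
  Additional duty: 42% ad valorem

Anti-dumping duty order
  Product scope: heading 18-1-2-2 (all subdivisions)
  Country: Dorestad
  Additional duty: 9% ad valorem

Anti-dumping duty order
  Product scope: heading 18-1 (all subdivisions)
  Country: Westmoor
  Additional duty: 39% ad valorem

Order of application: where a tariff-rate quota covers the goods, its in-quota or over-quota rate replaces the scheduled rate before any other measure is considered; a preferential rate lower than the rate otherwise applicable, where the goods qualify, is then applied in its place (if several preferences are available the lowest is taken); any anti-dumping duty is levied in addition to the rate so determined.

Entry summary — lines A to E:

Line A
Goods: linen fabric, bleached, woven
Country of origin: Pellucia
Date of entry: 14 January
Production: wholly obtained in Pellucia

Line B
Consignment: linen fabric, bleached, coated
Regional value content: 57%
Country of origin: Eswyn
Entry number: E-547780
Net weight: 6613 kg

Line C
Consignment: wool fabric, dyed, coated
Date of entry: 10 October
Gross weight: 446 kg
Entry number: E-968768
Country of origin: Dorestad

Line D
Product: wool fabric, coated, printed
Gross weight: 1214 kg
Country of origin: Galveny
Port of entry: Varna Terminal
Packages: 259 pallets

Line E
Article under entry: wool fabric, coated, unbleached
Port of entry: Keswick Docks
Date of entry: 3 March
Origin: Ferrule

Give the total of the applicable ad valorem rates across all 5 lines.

119%

Line A: linen → 18-1; woven → 18-1-3; bleached → 18-1-3-1. Scheduled 2%. quota on 18-1 exhausted → over-quota 35%; Pellucia agreement on 18-1: wholly obtained → 11% available; preferential 11%. → 11%.
Line B: linen → 18-1; coated → 18-1-2; bleached → 18-1-2-1. Scheduled 28%. quota on 18-1 exhausted → over-quota 35%; Eswyn agreement on 18-1: RVC ≥ 45% → 23% available; preferential 23%. → 23%.
Line C: wool → 18-2; coated → 18-2-1; dyed → 18-2-1-1. Scheduled 15%. No special measure applies. → 15%.
Line D: wool → 18-2; coated → 18-2-1; printed → 18-2-1-4. Scheduled 35%. No special measure applies. → 35%.
Line E: wool → 18-2; coated → 18-2-1; unbleached → 18-2-1-2. Scheduled 35%. No special measure applies. → 35%.
Sum: 11% + 23% + 15% + 35% + 35% = 119%.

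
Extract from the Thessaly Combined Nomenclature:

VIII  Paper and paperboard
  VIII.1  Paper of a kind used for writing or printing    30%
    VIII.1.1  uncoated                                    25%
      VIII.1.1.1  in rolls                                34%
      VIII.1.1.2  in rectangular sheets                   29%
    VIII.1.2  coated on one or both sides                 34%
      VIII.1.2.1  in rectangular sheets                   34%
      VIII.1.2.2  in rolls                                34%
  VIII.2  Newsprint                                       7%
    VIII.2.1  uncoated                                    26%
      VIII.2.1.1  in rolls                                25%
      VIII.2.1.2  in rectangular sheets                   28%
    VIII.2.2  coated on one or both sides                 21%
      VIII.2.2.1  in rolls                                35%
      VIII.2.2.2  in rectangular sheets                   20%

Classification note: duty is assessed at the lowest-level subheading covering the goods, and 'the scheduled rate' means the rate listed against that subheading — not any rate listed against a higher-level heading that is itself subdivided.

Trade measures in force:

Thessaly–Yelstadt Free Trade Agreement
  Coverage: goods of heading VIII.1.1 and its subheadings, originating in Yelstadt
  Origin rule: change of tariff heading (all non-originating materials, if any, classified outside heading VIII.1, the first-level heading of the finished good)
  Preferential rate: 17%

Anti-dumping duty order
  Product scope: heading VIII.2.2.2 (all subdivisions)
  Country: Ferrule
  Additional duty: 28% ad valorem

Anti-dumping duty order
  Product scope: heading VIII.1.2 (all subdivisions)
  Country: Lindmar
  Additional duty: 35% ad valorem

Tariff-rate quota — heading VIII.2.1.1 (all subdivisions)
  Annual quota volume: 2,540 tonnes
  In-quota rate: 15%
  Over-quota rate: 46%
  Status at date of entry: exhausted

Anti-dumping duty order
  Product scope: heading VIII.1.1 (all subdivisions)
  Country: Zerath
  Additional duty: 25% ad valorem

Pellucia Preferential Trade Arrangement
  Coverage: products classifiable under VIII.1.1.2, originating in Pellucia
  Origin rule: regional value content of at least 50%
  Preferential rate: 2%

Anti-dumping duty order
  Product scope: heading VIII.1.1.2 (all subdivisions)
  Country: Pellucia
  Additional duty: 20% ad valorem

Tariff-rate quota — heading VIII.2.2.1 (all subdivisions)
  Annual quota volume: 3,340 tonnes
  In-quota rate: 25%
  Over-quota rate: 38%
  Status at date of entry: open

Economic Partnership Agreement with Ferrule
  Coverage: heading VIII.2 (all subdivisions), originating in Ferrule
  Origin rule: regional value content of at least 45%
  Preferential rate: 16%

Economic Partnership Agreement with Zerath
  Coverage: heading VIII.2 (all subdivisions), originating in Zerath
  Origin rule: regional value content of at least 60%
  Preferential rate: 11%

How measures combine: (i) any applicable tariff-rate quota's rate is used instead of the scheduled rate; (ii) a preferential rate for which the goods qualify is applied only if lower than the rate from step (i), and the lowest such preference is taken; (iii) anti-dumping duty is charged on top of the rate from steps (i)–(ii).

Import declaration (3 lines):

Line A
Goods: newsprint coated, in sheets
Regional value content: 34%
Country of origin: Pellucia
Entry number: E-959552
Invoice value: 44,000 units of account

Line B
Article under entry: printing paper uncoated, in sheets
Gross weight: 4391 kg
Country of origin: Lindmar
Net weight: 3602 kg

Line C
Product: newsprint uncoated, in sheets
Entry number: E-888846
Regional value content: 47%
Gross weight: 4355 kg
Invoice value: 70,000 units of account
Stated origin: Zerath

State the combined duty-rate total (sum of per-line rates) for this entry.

Line A: newsprint → VIII.2; coated → VIII.2.2; in sheets → VIII.2.2.2. Scheduled 20%. Pellucia agreement on VIII.1.1.2: VIII.2.2.2 not covered. → 20%.
Line B: printing paper → VIII.1; uncoated → VIII.1.1; in sheets → VIII.1.1.2. Scheduled 29%. No special measure applies. → 29%.
Line C: newsprint → VIII.2; uncoated → VIII.2.1; in sheets → VIII.2.1.2. Scheduled 28%. Zerath agreement on VIII.2: RVC < 60%. → 28%.
Sum: 20% + 29% + 28% = 77%.

77%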